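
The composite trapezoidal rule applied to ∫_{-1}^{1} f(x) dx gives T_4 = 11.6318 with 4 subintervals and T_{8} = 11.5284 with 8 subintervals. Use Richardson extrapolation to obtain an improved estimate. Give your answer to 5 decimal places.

R = (4·T_{8} − T_4) / 3 = (4·11.5284 − 11.6318)/3 = (34.4818)/3 = 11.49393.

11.49393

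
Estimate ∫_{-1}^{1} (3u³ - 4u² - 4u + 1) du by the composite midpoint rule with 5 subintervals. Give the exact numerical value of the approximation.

-0.56

h = (1 − (-1))/5 = 0.4.
Midpoints m₁,…,m₅ = -0.8, -0.4, 0, 0.4, 0.8.
f(m₁)=0.104, f(m₂)=1.768, f(m₃)=1, f(m₄)=-1.048, f(m₅)=-3.224.
h·[f(m₁) + f(m₂) + f(m₃) + f(m₄) + f(m₅)] = 0.4·(-1.4) = -0.56.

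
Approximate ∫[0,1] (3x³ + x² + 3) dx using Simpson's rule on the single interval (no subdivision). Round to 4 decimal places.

S = (b−a)/6 · [f(0) + 4f(0.5) + f(1)] = 0.166667·[3 + 4·3.625 + 7] = 4.0833.

4.0833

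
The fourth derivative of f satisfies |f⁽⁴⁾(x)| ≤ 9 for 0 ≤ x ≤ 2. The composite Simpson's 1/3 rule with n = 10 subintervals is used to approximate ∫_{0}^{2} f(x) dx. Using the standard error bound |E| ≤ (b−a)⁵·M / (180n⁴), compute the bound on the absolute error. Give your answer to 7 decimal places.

0.0001600

|E| ≤ (2)⁵·9 / (180·10⁴) = 288/1800000 = 0.0001600.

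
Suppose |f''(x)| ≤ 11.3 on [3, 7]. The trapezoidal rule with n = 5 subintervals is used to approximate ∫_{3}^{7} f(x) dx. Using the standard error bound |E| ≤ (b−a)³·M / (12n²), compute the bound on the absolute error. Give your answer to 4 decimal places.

2.4107

|E| ≤ (4)³·11.3 / (12·5²) = 723.2/300 = 2.4107.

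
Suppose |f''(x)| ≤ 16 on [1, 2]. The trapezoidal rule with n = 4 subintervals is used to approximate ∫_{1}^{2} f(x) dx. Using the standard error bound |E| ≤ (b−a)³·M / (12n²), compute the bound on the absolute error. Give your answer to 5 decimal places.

|E| ≤ (1)³·16 / (12·4²) = 16/192 = 0.08333.

0.08333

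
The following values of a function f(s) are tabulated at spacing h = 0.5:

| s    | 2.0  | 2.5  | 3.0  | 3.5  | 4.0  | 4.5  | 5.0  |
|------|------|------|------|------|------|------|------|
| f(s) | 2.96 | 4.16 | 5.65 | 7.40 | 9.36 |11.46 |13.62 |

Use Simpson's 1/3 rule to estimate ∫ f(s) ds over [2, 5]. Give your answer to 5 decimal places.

h = 0.5, n = 6.
(h/3)·[y₀ + 4y₁ + 2y₂ + 4y₃ + 2y₄ + 4y₅ + y₆] = 0.166667·(138.68) = 23.11333.

23.11333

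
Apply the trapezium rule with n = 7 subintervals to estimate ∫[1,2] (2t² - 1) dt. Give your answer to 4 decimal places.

3.6735

h = (2 − 1)/7 = 0.142857.
Nodes t₀,…,t₇ = 1, 1.142857, 1.285714, 1.428571, 1.571429, 1.714286, 1.857143, 2.
f(t) = 2t² - 1: f₀=1, f₁=1.612245, f₂=2.306122, f₃=3.081633, f₄=3.938776, f₅=4.877551, f₆=5.897959, f₇=7.
(h/2)·[f₀ + 2f₁ + 2f₂ + 2f₃ + 2f₄ + 2f₅ + 2f₆ + f₇] = 0.071429·(51.428571) = 3.6735.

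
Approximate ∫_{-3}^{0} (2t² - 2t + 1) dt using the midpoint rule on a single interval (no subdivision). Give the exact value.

M = (b−a)·f(-1.5) = 3·(8.5) = 25.5.

25.5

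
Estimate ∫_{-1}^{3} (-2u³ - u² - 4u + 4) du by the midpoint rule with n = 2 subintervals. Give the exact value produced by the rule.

-40

h = (3 − (-1))/2 = 2.
Midpoints m₁,…,m₂ = 0, 2.
f(m₁)=4, f(m₂)=-24.
h·[f(m₁) + f(m₂)] = 2·(-20) = -40.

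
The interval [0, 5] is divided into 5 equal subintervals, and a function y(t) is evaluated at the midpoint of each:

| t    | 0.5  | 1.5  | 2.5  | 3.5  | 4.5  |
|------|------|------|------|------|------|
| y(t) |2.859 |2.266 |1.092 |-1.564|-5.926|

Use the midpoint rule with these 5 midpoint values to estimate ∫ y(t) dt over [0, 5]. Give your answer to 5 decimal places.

-1.27300

h = 1, n = 5.
h·[y(m₁) + y(m₂) + y(m₃) + y(m₄) + y(m₅)] = 1·(-1.273) = -1.27300.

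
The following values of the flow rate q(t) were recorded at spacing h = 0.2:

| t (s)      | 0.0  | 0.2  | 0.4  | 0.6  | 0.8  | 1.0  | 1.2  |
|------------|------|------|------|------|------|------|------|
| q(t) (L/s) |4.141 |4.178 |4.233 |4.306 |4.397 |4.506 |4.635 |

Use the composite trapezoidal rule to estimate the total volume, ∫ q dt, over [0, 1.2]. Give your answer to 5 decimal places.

h = 0.2, n = 6.
(h/2)·[y₀ + 2y₁ + 2y₂ + 2y₃ + 2y₄ + 2y₅ + y₆] = 0.1·(52.016) = 5.20160.

5.20160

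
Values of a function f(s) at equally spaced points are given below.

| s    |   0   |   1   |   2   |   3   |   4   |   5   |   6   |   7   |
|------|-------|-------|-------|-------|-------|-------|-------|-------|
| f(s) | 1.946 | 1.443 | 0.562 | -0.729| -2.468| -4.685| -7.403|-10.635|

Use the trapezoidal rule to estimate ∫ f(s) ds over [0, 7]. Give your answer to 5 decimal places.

-17.62450

h = 1, n = 7.
(h/2)·[y₀ + 2y₁ + 2y₂ + 2y₃ + 2y₄ + 2y₅ + 2y₆ + y₇] = 0.5·(-35.249) = -17.62450.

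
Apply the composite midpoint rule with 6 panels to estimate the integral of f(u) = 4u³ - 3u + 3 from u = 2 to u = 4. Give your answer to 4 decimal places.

227.3333

h = (4 − 2)/6 = 0.333333.
Midpoints m₁,…,m₆ = 2.166667, 2.5, 2.833333, 3.166667, 3.5, 3.833333.
f(m₁)=37.185185, f(m₂)=58, f(m₃)=85.481481, f(m₄)=120.518519, f(m₅)=164, f(m₆)=216.814815.
h·[f(m₁) + f(m₂) + f(m₃) + f(m₄) + f(m₅) + f(m₆)] = 0.333333·(682) = 227.3333.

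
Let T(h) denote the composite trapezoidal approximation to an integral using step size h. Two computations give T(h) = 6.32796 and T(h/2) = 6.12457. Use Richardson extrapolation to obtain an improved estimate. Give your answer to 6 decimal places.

R = (4·T(h/2) − T(h)) / 3 = (4·6.12457 − 6.32796)/3 = (18.17032)/3 = 6.056773.

6.056773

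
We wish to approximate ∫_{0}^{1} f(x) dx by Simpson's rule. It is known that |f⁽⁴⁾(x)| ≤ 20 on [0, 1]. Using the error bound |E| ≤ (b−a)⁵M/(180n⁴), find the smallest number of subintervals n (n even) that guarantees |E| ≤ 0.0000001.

Need 20/(180n⁴) ≤ 0.0000001.
n⁴ ≥ 20/(180·0.0000001) = 1.11111e+06 ⇒ n ≥ 32.4668, so the smallest even n is 34. (n must be even for Simpson's rule.)

34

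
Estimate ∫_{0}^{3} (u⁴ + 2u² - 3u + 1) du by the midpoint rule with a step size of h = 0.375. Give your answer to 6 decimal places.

h = (3 − 0)/8 = 0.375.
Midpoints m₁,…,m₈ = 0.1875, 0.5625, 0.9375, 1.3125, 1.6875, 2.0625, 2.4375, 2.8125.
f(m₁)=0.5090484619140625, f(m₂)=0.0454254150390625, f(m₃)=0.7177886962890625, f(m₄)=3.4753570556640625, f(m₅)=9.7419586181640625, f(m₆)=21.4160308837890625, f(m₇)=40.8706207275390625, f(m₈)=70.9533843994140625.
h·[f(m₁) + f(m₂) + f(m₃) + f(m₄) + f(m₅) + f(m₆) + f(m₇) + f(m₈)] = 0.375·(147.7296142578125) = 55.398605.

55.398605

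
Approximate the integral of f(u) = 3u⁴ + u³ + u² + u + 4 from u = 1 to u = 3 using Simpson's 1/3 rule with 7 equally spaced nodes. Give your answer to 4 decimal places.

185.8765

h = (3 − 1)/6 = 0.333333.
Nodes u₀,…,u₆ = 1, 1.333333, 1.666667, 2, 2.333333, 2.666667, 3.
f(u) = 3u⁴ + u³ + u² + u + 4: f₀=10, f₁=18.962963, f₂=36.222222, f₃=66, f₄=113.407407, f₅=184.444444, f₆=286.
(h/3)·[f₀ + 4f₁ + 2f₂ + 4f₃ + 2f₄ + 4f₅ + f₆] = 0.111111·(1672.888889) = 185.8765.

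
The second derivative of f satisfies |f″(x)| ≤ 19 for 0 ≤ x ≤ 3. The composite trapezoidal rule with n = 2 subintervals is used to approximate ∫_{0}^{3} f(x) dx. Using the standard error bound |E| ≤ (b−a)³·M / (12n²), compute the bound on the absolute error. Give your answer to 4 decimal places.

|E| ≤ (3)³·19 / (12·2²) = 513/48 = 10.6875.

10.6875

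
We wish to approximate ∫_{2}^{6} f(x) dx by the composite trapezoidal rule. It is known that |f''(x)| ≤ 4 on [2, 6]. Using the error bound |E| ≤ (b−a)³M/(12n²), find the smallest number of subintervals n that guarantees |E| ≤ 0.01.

Need 256/(12n²) ≤ 0.01.
n² ≥ 256/(12·0.01) = 2133.33 ⇒ n ≥ 46.1880, so the smallest n is 47.

47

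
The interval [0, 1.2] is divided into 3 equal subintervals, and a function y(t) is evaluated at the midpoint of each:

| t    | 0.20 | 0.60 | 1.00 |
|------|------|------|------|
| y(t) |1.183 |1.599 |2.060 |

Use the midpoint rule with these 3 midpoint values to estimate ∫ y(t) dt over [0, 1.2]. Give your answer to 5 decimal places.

1.93680

h = 0.4, n = 3.
h·[y(m₁) + y(m₂) + y(m₃)] = 0.4·(4.842) = 1.93680.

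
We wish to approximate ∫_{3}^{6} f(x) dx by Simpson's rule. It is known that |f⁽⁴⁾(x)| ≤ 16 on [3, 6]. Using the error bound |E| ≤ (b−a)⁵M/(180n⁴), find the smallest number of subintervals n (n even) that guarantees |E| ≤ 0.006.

Need 3888/(180n⁴) ≤ 0.006.
n⁴ ≥ 3888/(180·0.006) = 3600 ⇒ n ≥ 7.7460, so the smallest even n is 8. (n must be even for Simpson's rule.)

8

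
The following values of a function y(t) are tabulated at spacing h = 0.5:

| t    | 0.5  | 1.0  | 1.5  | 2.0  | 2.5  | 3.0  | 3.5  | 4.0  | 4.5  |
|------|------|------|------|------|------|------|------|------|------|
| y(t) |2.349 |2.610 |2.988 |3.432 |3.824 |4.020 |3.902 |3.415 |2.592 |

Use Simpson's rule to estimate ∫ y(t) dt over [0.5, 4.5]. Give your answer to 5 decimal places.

13.37950

h = 0.5, n = 8.
(h/3)·[y₀ + 4y₁ + 2y₂ + 4y₃ + 2y₄ + 4y₅ + 2y₆ + 4y₇ + y₈] = 0.166667·(80.277) = 13.37950.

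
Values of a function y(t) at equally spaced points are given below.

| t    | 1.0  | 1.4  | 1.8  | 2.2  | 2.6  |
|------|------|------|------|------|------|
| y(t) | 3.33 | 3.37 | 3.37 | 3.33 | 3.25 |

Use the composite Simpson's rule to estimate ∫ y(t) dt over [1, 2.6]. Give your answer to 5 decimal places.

h = 0.4, n = 4.
(h/3)·[y₀ + 4y₁ + 2y₂ + 4y₃ + y₄] = 0.133333·(40.12) = 5.34933.

5.34933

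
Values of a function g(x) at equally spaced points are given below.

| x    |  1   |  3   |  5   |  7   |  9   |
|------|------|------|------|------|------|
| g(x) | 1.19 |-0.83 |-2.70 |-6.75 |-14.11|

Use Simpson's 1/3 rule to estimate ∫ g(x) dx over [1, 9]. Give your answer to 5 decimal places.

h = 2, n = 4.
(h/3)·[y₀ + 4y₁ + 2y₂ + 4y₃ + y₄] = 0.666667·(-48.64) = -32.42667.

-32.42667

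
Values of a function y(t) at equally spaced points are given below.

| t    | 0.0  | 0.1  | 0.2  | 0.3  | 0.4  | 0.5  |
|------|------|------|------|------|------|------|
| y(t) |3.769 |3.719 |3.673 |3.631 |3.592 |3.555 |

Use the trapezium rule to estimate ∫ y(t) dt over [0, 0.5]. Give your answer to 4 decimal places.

1.8277

h = 0.1, n = 5.
(h/2)·[y₀ + 2y₁ + 2y₂ + 2y₃ + 2y₄ + y₅] = 0.05·(36.554) = 1.8277.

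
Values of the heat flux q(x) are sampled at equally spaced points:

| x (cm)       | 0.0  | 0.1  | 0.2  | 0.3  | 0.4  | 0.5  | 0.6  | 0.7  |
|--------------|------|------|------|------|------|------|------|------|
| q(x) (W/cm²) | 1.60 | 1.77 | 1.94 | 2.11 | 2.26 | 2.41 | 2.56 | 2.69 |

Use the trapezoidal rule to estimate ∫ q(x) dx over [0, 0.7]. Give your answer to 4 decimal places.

1.5195

h = 0.1, n = 7.
(h/2)·[y₀ + 2y₁ + 2y₂ + 2y₃ + 2y₄ + 2y₅ + 2y₆ + y₇] = 0.05·(30.39) = 1.5195.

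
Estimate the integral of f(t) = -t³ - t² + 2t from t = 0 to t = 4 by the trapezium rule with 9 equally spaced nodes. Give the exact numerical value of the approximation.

h = (4 − 0)/8 = 0.5.
Nodes t₀,…,t₈ = 0, 0.5, 1, 1.5, 2, 2.5, 3, 3.5, 4.
f(t) = -t³ - t² + 2t: f₀=0, f₁=0.625, f₂=0, f₃=-2.625, f₄=-8, f₅=-16.875, f₆=-30, f₇=-48.125, f₈=-72.
(h/2)·[f₀ + 2f₁ + 2f₂ + 2f₃ + 2f₄ + 2f₅ + 2f₆ + 2f₇ + f₈] = 0.25·(-282) = -70.5.

-70.5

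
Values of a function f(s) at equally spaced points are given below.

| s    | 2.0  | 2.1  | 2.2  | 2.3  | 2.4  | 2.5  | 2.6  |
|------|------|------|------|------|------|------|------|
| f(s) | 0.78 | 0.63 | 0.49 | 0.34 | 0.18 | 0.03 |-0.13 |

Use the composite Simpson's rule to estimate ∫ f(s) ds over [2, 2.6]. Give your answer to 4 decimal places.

h = 0.1, n = 6.
(h/3)·[y₀ + 4y₁ + 2y₂ + 4y₃ + 2y₄ + 4y₅ + y₆] = 0.033333·(5.99) = 0.1997.

0.1997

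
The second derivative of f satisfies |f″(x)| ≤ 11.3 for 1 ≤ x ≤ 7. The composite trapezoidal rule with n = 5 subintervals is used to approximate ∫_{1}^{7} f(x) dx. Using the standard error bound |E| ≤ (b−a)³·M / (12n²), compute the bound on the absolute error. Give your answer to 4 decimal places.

8.1360

|E| ≤ (6)³·11.3 / (12·5²) = 2440.8/300 = 8.1360.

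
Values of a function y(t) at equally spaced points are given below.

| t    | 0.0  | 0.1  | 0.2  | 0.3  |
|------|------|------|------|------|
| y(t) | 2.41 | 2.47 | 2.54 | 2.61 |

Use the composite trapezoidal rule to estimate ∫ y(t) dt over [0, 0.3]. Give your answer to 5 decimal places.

0.75200

h = 0.1, n = 3.
(h/2)·[y₀ + 2y₁ + 2y₂ + y₃] = 0.05·(15.04) = 0.75200.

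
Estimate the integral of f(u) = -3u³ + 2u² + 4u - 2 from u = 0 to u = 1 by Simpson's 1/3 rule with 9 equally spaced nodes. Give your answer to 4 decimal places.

h = (1 − 0)/8 = 0.125.
Nodes u₀,…,u₈ = 0, 0.125, 0.25, 0.375, 0.5, 0.625, 0.75, 0.875, 1.
f(u) = -3u³ + 2u² + 4u - 2: f₀=-2, f₁=-1.474609375, f₂=-0.921875, f₃=-0.376953125, f₄=0.125, f₅=0.548828125, f₆=0.859375, f₇=1.021484375, f₈=1.
(h/3)·[f₀ + 4f₁ + 2f₂ + 4f₃ + 2f₄ + 4f₅ + 2f₆ + 4f₇ + f₈] = 0.041667·(-2) = -0.0833.

-0.0833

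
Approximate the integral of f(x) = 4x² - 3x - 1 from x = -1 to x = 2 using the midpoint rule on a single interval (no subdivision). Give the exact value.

-4.5

M = (b−a)·f(0.5) = 3·(-1.5) = -4.5.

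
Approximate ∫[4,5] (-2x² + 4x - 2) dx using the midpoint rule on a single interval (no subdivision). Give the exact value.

M = (b−a)·f(4.5) = 1·(-24.5) = -24.5.

-24.5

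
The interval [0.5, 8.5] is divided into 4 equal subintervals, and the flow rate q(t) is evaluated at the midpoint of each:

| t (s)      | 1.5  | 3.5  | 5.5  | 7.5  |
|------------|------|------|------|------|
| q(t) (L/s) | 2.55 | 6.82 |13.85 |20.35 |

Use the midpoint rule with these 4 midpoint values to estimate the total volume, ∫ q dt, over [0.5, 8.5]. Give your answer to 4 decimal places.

h = 2, n = 4.
h·[y(m₁) + y(m₂) + y(m₃) + y(m₄)] = 2·(43.57) = 87.1400.

87.1400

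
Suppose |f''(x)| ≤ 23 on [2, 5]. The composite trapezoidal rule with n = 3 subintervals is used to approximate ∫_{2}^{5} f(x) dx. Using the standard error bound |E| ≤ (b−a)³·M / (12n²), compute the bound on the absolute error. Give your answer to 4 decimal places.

5.7500

|E| ≤ (3)³·23 / (12·3²) = 621/108 = 5.7500.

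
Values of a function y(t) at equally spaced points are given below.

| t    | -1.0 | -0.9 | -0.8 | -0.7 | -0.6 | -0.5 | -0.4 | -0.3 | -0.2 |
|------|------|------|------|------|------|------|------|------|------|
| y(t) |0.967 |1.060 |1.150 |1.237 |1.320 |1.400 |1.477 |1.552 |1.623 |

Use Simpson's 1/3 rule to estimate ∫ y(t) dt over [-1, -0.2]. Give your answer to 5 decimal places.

1.04933

h = 0.1, n = 8.
(h/3)·[y₀ + 4y₁ + 2y₂ + 4y₃ + 2y₄ + 4y₅ + 2y₆ + 4y₇ + y₈] = 0.033333·(31.480) = 1.04933.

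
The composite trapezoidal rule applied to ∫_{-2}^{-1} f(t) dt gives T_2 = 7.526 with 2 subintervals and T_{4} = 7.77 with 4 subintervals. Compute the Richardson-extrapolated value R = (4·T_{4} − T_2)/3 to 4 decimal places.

7.8513

R = (4·T_{4} − T_2) / 3 = (4·7.77 − 7.526)/3 = (23.554)/3 = 7.8513.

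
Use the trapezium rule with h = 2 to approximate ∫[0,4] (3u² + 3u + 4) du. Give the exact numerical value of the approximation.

112

h = (4 − 0)/2 = 2.
Nodes u₀,…,u₂ = 0, 2, 4.
f(u) = 3u² + 3u + 4: f₀=4, f₁=22, f₂=64.
(h/2)·[f₀ + 2f₁ + f₂] = 1·(112) = 112.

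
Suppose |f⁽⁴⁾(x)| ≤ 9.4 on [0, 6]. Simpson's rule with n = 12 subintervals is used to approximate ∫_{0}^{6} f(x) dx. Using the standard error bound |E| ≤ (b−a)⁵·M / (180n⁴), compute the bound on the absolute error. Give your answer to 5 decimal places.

|E| ≤ (6)⁵·9.4 / (180·12⁴) = 73094.4/3732480 = 0.01958.

0.01958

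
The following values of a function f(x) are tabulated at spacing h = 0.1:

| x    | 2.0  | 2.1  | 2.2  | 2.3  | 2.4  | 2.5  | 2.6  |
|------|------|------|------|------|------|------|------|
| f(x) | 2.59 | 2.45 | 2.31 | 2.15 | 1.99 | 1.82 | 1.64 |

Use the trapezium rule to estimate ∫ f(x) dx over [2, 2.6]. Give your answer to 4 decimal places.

h = 0.1, n = 6.
(h/2)·[y₀ + 2y₁ + 2y₂ + 2y₃ + 2y₄ + 2y₅ + y₆] = 0.05·(25.67) = 1.2835.

1.2835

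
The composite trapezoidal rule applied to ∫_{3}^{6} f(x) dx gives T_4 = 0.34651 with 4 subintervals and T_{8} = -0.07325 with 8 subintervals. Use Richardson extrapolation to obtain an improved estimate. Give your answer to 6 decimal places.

-0.213170

R = (4·T_{8} − T_4) / 3 = (4·(-0.07325) − 0.34651)/3 = (-0.63951)/3 = -0.213170.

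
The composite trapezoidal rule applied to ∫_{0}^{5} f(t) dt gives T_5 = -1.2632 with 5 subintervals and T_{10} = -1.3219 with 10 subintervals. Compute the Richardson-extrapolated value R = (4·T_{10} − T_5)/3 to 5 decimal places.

R = (4·T_{10} − T_5) / 3 = (4·(-1.3219) − (-1.2632))/3 = (-4.0244)/3 = -1.34147.

-1.34147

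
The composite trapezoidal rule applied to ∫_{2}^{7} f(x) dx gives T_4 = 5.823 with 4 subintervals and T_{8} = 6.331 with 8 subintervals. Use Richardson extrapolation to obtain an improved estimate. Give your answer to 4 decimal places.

R = (4·T_{8} − T_4) / 3 = (4·6.331 − 5.823)/3 = (19.501)/3 = 6.5003.

6.5003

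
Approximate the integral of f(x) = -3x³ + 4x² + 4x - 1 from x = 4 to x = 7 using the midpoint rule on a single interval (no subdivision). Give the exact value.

-1071.375

M = (b−a)·f(5.5) = 3·(-357.125) = -1071.375.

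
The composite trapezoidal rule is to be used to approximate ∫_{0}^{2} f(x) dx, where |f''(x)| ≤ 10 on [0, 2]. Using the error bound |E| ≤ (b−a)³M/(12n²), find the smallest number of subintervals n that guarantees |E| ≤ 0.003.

Need 80/(12n²) ≤ 0.003.
n² ≥ 80/(12·0.003) = 2222.22 ⇒ n ≥ 47.1405, so the smallest n is 48.

48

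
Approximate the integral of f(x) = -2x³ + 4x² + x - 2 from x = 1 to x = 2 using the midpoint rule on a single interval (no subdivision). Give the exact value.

M = (b−a)·f(1.5) = 1·(1.75) = 1.75.

1.75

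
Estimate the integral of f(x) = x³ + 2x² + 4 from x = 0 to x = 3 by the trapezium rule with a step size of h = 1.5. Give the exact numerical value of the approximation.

h = (3 − 0)/2 = 1.5.
Nodes x₀,…,x₂ = 0, 1.5, 3.
f(x) = x³ + 2x² + 4: f₀=4, f₁=11.875, f₂=49.
(h/2)·[f₀ + 2f₁ + f₂] = 0.75·(76.75) = 57.5625.

57.5625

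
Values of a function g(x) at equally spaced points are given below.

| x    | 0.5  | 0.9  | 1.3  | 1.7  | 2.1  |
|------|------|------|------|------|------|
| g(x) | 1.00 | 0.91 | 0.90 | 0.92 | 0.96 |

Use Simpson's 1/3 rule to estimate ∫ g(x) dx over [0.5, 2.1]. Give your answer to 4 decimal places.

1.4773

h = 0.4, n = 4.
(h/3)·[y₀ + 4y₁ + 2y₂ + 4y₃ + y₄] = 0.133333·(11.08) = 1.4773.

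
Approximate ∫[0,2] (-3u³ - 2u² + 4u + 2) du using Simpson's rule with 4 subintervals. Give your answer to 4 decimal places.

h = (2 − 0)/4 = 0.5.
Nodes u₀,…,u₄ = 0, 0.5, 1, 1.5, 2.
f(u) = -3u³ - 2u² + 4u + 2: f₀=2, f₁=3.125, f₂=1, f₃=-6.625, f₄=-22.
(h/3)·[f₀ + 4f₁ + 2f₂ + 4f₃ + f₄] = 0.166667·(-32) = -5.3333.

-5.3333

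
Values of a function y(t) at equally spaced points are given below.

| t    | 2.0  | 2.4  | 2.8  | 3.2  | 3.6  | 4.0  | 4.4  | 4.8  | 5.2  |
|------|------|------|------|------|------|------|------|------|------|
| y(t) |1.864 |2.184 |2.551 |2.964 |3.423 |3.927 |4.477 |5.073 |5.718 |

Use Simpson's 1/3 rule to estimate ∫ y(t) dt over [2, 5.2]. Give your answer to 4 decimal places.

h = 0.4, n = 8.
(h/3)·[y₀ + 4y₁ + 2y₂ + 4y₃ + 2y₄ + 4y₅ + 2y₆ + 4y₇ + y₈] = 0.133333·(85.076) = 11.3435.

11.3435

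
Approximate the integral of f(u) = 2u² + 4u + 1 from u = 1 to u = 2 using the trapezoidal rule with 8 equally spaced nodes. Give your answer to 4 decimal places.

11.6735

h = (2 − 1)/7 = 0.142857.
Nodes u₀,…,u₇ = 1, 1.142857, 1.285714, 1.428571, 1.571429, 1.714286, 1.857143, 2.
f(u) = 2u² + 4u + 1: f₀=7, f₁=8.183673, f₂=9.448980, f₃=10.795918, f₄=12.224490, f₅=13.734694, f₆=15.326531, f₇=17.
(h/2)·[f₀ + 2f₁ + 2f₂ + 2f₃ + 2f₄ + 2f₅ + 2f₆ + f₇] = 0.071429·(163.428571) = 11.6735.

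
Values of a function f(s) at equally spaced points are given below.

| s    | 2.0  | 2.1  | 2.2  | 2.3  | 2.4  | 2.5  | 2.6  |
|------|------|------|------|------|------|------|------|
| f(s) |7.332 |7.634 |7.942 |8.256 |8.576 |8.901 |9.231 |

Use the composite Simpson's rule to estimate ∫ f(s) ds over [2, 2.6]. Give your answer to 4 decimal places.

4.9588

h = 0.1, n = 6.
(h/3)·[y₀ + 4y₁ + 2y₂ + 4y₃ + 2y₄ + 4y₅ + y₆] = 0.033333·(148.763) = 4.9588.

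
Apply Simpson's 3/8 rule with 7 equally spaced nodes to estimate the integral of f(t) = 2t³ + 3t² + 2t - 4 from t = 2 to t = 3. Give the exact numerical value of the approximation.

52.5

h = (3 − 2)/6 = 0.166667.
Nodes t₀,…,t₆ = 2, 2.166667, 2.333333, 2.5, 2.666667, 2.833333, 3.
f(t) = 2t³ + 3t² + 2t - 4: f₀=28, f₁=34.759259, f₂=42.407407, f₃=51, f₄=60.592593, f₅=71.240741, f₆=83.
(3h/8)·[f₀ + 3f₁ + 3f₂ + 2f₃ + 3f₄ + 3f₅ + f₆] = 0.0625·(840) = 52.5.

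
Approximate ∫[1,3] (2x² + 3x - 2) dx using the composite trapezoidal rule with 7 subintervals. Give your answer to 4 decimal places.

h = (3 − 1)/7 = 0.285714.
Nodes x₀,…,x₇ = 1, 1.285714, 1.571429, 1.857143, 2.142857, 2.428571, 2.714286, 3.
f(x) = 2x² + 3x - 2: f₀=3, f₁=5.163265, f₂=7.653061, f₃=10.469388, f₄=13.612245, f₅=17.081633, f₆=20.877551, f₇=25.
(h/2)·[f₀ + 2f₁ + 2f₂ + 2f₃ + 2f₄ + 2f₅ + 2f₆ + f₇] = 0.142857·(177.714286) = 25.3878.

25.3878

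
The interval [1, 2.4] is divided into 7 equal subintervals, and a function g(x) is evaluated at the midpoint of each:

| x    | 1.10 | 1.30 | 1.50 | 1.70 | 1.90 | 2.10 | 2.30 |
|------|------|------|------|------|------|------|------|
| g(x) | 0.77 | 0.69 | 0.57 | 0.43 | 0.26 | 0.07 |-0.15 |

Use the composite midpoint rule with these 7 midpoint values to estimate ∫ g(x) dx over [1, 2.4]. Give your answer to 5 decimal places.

0.52800

h = 0.2, n = 7.
h·[y(m₁) + y(m₂) + y(m₃) + y(m₄) + y(m₅) + y(m₆) + y(m₇)] = 0.2·(2.64) = 0.52800.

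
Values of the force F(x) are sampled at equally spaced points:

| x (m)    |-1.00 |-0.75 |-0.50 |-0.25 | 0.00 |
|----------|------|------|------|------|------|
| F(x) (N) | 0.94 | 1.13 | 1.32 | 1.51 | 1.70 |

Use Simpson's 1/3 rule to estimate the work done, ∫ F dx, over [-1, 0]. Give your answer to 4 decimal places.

1.3200

h = 0.25, n = 4.
(h/3)·[y₀ + 4y₁ + 2y₂ + 4y₃ + y₄] = 0.083333·(15.84) = 1.3200.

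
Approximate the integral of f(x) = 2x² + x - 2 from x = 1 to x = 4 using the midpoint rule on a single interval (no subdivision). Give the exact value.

39

M = (b−a)·f(2.5) = 3·(13) = 39.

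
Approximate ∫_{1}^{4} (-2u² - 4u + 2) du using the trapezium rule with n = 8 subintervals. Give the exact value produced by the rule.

-66.140625

h = (4 − 1)/8 = 0.375.
Nodes u₀,…,u₈ = 1, 1.375, 1.75, 2.125, 2.5, 2.875, 3.25, 3.625, 4.
f(u) = -2u² - 4u + 2: f₀=-4, f₁=-7.28125, f₂=-11.125, f₃=-15.53125, f₄=-20.5, f₅=-26.03125, f₆=-32.125, f₇=-38.78125, f₈=-46.
(h/2)·[f₀ + 2f₁ + 2f₂ + 2f₃ + 2f₄ + 2f₅ + 2f₆ + 2f₇ + f₈] = 0.1875·(-352.75) = -66.140625.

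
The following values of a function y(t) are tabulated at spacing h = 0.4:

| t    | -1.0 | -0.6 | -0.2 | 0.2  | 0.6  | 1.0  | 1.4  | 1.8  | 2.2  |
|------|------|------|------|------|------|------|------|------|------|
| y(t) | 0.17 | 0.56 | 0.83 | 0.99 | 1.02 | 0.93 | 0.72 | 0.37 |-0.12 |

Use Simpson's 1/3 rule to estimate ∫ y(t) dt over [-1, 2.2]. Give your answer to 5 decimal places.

2.21200

h = 0.4, n = 8.
(h/3)·[y₀ + 4y₁ + 2y₂ + 4y₃ + 2y₄ + 4y₅ + 2y₆ + 4y₇ + y₈] = 0.133333·(16.59) = 2.21200.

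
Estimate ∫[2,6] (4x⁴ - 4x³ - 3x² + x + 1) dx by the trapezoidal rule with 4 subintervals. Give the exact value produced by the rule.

4970

h = (6 − 2)/4 = 1.
Nodes x₀,…,x₄ = 2, 3, 4, 5, 6.
f(x) = 4x⁴ - 4x³ - 3x² + x + 1: f₀=23, f₁=193, f₂=725, f₃=1931, f₄=4219.
(h/2)·[f₀ + 2f₁ + 2f₂ + 2f₃ + f₄] = 0.5·(9940) = 4970.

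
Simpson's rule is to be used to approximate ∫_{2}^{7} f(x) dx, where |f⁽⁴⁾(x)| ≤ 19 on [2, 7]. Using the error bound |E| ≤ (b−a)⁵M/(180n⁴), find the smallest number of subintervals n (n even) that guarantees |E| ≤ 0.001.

Need 59375/(180n⁴) ≤ 0.001.
n⁴ ≥ 59375/(180·0.001) = 329861 ⇒ n ≥ 23.9653, so the smallest even n is 24. (n must be even for Simpson's rule.)

24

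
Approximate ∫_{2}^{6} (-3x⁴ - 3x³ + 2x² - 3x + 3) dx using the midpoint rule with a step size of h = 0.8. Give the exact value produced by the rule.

-5430.06336

h = (6 − 2)/5 = 0.8.
Midpoints m₁,…,m₅ = 2.4, 3.2, 4, 4.8, 5.6.
f(m₁)=-133.6848, f(m₂)=-398.9968, f(m₃)=-937, f(m₄)=-1889.6208, f(m₅)=-3428.2768.
h·[f(m₁) + f(m₂) + f(m₃) + f(m₄) + f(m₅)] = 0.8·(-6787.5792) = -5430.06336.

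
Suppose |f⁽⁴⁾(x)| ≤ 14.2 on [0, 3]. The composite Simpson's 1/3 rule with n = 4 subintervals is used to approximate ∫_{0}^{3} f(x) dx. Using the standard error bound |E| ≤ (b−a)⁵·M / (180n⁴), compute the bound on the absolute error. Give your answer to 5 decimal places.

|E| ≤ (3)⁵·14.2 / (180·4⁴) = 3450.6/46080 = 0.07488.

0.07488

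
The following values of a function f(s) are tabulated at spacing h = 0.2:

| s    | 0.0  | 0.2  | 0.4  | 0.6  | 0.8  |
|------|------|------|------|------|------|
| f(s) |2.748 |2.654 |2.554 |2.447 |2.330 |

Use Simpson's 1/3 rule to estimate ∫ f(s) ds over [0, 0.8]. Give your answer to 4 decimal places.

2.0393

h = 0.2, n = 4.
(h/3)·[y₀ + 4y₁ + 2y₂ + 4y₃ + y₄] = 0.066667·(30.590) = 2.0393.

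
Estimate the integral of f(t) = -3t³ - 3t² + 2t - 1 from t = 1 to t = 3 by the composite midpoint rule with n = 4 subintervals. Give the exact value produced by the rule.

h = (3 − 1)/4 = 0.5.
Midpoints m₁,…,m₄ = 1.25, 1.75, 2.25, 2.75.
f(m₁)=-9.046875, f(m₂)=-22.765625, f(m₃)=-45.859375, f(m₄)=-80.578125.
h·[f(m₁) + f(m₂) + f(m₃) + f(m₄)] = 0.5·(-158.25) = -79.125.

-79.125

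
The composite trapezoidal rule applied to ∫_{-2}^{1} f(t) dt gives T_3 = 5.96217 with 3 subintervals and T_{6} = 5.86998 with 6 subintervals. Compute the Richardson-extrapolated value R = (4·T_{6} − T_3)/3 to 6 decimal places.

R = (4·T_{6} − T_3) / 3 = (4·5.86998 − 5.96217)/3 = (17.51775)/3 = 5.839250.

5.839250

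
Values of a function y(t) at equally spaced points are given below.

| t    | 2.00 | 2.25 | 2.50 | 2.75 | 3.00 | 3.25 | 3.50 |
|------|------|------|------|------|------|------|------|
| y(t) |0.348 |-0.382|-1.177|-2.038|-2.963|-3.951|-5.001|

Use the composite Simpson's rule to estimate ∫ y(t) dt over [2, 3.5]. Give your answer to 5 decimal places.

h = 0.25, n = 6.
(h/3)·[y₀ + 4y₁ + 2y₂ + 4y₃ + 2y₄ + 4y₅ + y₆] = 0.083333·(-38.417) = -3.20142.

-3.20142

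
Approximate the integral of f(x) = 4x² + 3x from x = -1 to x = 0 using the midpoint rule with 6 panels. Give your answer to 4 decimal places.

h = (0 − (-1))/6 = 0.166667.
Midpoints m₁,…,m₆ = -0.916667, -0.75, -0.583333, -0.416667, -0.25, -0.083333.
f(m₁)=0.611111, f(m₂)=0, f(m₃)=-0.388889, f(m₄)=-0.555556, f(m₅)=-0.5, f(m₆)=-0.222222.
h·[f(m₁) + f(m₂) + f(m₃) + f(m₄) + f(m₅) + f(m₆)] = 0.166667·(-1.055556) = -0.1759.

-0.1759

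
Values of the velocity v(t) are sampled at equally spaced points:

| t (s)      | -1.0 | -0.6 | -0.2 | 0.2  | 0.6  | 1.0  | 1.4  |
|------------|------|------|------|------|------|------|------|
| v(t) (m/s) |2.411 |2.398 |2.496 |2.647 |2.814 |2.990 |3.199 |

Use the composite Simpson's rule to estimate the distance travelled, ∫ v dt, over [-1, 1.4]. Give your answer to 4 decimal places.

6.4493

h = 0.4, n = 6.
(h/3)·[y₀ + 4y₁ + 2y₂ + 4y₃ + 2y₄ + 4y₅ + y₆] = 0.133333·(48.370) = 6.4493.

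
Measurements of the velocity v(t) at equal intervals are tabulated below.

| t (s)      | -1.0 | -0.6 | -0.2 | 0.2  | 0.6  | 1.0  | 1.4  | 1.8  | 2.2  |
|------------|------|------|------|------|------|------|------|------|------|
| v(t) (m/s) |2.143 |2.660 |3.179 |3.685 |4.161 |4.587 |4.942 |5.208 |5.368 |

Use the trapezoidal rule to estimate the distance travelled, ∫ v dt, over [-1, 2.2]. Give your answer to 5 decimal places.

h = 0.4, n = 8.
(h/2)·[y₀ + 2y₁ + 2y₂ + 2y₃ + 2y₄ + 2y₅ + 2y₆ + 2y₇ + y₈] = 0.2·(64.355) = 12.87100.

12.87100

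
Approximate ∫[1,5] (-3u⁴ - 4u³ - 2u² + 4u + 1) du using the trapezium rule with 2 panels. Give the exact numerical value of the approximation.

-3120

h = (5 − 1)/2 = 2.
Nodes u₀,…,u₂ = 1, 3, 5.
f(u) = -3u⁴ - 4u³ - 2u² + 4u + 1: f₀=-4, f₁=-356, f₂=-2404.
(h/2)·[f₀ + 2f₁ + f₂] = 1·(-3120) = -3120.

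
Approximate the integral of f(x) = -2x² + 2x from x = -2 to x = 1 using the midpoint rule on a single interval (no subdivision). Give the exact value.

M = (b−a)·f(-0.5) = 3·(-1.5) = -4.5.

-4.5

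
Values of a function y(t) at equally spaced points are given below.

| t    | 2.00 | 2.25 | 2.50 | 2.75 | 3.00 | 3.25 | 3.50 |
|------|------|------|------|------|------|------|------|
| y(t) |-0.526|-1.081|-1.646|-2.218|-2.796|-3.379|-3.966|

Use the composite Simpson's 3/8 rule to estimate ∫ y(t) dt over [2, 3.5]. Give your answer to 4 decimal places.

-3.3407

h = 0.25, n = 6.
(3h/8)·[y₀ + 3y₁ + 3y₂ + 2y₃ + 3y₄ + 3y₅ + y₆] = 0.09375·(-35.634) = -3.3407.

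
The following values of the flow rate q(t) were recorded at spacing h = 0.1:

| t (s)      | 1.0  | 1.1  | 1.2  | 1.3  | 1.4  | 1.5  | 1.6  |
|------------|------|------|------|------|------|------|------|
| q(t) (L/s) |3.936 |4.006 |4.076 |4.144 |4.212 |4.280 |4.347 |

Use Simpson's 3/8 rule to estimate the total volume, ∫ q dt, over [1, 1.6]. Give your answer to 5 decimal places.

h = 0.1, n = 6.
(3h/8)·[y₀ + 3y₁ + 3y₂ + 2y₃ + 3y₄ + 3y₅ + y₆] = 0.0375·(66.293) = 2.48599.

2.48599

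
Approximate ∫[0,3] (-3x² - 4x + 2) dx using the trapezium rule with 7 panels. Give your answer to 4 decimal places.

h = (3 − 0)/7 = 0.428571.
Nodes x₀,…,x₇ = 0, 0.428571, 0.857143, 1.285714, 1.714286, 2.142857, 2.571429, 3.
f(x) = -3x² - 4x + 2: f₀=2, f₁=-0.265306, f₂=-3.632653, f₃=-8.102041, f₄=-13.673469, f₅=-20.346939, f₆=-28.122449, f₇=-37.
(h/2)·[f₀ + 2f₁ + 2f₂ + 2f₃ + 2f₄ + 2f₅ + 2f₆ + f₇] = 0.214286·(-183.285714) = -39.2755.

-39.2755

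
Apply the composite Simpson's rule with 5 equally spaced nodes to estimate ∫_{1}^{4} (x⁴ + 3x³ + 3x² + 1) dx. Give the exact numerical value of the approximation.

h = (4 − 1)/4 = 0.75.
Nodes x₀,…,x₄ = 1, 1.75, 2.5, 3.25, 4.
f(x) = x⁴ + 3x³ + 3x² + 1: f₀=8, f₁=35.64453125, f₂=105.6875, f₃=247.23828125, f₄=497.
(h/3)·[f₀ + 4f₁ + 2f₂ + 4f₃ + f₄] = 0.25·(1847.90625) = 461.9765625.

461.9765625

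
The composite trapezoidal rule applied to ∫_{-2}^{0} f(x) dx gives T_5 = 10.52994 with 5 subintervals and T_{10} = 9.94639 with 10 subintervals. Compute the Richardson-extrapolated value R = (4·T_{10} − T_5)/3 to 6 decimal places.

9.751873

R = (4·T_{10} − T_5) / 3 = (4·9.94639 − 10.52994)/3 = (29.25562)/3 = 9.751873.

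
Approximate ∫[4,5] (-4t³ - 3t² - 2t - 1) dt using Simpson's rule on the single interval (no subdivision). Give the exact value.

S = (b−a)/6 · [f(4) + 4f(4.5) + f(5)] = 0.166667·[(-313) + 4·(-435.25) + (-586)] = -440.

-440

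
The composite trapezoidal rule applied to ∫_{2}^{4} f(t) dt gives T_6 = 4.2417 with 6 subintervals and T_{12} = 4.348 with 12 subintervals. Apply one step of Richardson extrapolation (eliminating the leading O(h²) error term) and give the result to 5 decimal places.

R = (4·T_{12} − T_6) / 3 = (4·4.348 − 4.2417)/3 = (13.1503)/3 = 4.38343.

4.38343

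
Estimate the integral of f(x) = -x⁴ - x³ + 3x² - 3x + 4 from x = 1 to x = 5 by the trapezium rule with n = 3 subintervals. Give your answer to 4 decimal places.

h = (5 − 1)/3 = 1.333333.
Nodes x₀,…,x₃ = 1, 2.333333, 3.666667, 5.
f(x) = -x⁴ - x³ + 3x² - 3x + 4: f₀=2, f₁=-29.012346, f₂=-196.716049, f₃=-686.
(h/2)·[f₀ + 2f₁ + 2f₂ + f₃] = 0.666667·(-1135.456790) = -756.9712.

-756.9712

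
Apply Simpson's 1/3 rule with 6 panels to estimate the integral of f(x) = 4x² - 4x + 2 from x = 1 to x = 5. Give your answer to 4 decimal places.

h = (5 − 1)/6 = 0.666667.
Nodes x₀,…,x₆ = 1, 1.666667, 2.333333, 3, 3.666667, 4.333333, 5.
f(x) = 4x² - 4x + 2: f₀=2, f₁=6.444444, f₂=14.444444, f₃=26, f₄=41.111111, f₅=59.777778, f₆=82.
(h/3)·[f₀ + 4f₁ + 2f₂ + 4f₃ + 2f₄ + 4f₅ + f₆] = 0.222222·(564) = 125.3333.

125.3333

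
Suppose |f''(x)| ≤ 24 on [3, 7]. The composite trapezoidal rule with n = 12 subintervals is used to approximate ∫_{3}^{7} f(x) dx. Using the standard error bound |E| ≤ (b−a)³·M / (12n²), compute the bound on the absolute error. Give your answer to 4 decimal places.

0.8889

|E| ≤ (4)³·24 / (12·12²) = 1536/1728 = 0.8889.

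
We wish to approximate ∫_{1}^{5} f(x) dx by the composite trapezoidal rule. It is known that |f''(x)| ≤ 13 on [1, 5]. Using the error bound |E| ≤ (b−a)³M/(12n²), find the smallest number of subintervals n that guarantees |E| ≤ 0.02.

59

Need 832/(12n²) ≤ 0.02.
n² ≥ 832/(12·0.02) = 3466.67 ⇒ n ≥ 58.8784, so the smallest n is 59.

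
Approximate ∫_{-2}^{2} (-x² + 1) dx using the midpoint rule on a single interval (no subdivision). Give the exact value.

M = (b−a)·f(0) = 4·(1) = 4.

4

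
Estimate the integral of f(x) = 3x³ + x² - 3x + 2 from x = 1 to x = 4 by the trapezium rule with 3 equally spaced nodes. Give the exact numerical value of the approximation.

222.1875

h = (4 − 1)/2 = 1.5.
Nodes x₀,…,x₂ = 1, 2.5, 4.
f(x) = 3x³ + x² - 3x + 2: f₀=3, f₁=47.625, f₂=198.
(h/2)·[f₀ + 2f₁ + f₂] = 0.75·(296.25) = 222.1875.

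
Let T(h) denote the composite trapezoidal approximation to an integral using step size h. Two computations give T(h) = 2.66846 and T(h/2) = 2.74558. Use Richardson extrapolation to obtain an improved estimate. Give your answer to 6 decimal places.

2.771287

R = (4·T(h/2) − T(h)) / 3 = (4·2.74558 − 2.66846)/3 = (8.31386)/3 = 2.771287.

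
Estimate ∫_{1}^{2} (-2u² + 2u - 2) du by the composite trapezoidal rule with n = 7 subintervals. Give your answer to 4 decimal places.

-3.6735

h = (2 − 1)/7 = 0.142857.
Nodes u₀,…,u₇ = 1, 1.142857, 1.285714, 1.428571, 1.571429, 1.714286, 1.857143, 2.
f(u) = -2u² + 2u - 2: f₀=-2, f₁=-2.326531, f₂=-2.734694, f₃=-3.224490, f₄=-3.795918, f₅=-4.448980, f₆=-5.183673, f₇=-6.
(h/2)·[f₀ + 2f₁ + 2f₂ + 2f₃ + 2f₄ + 2f₅ + 2f₆ + f₇] = 0.071429·(-51.428571) = -3.6735.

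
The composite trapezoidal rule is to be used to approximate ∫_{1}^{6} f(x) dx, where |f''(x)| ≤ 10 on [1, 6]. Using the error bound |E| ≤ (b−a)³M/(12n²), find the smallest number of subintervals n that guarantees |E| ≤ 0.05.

Need 1250/(12n²) ≤ 0.05.
n² ≥ 1250/(12·0.05) = 2083.33 ⇒ n ≥ 45.6435, so the smallest n is 46.

46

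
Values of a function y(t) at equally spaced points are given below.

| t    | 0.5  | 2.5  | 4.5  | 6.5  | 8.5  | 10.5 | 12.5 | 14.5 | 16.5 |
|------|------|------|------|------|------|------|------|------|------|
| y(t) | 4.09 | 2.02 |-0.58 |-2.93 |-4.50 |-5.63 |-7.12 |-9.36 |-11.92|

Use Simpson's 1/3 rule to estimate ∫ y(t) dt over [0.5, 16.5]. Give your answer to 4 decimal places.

h = 2, n = 8.
(h/3)·[y₀ + 4y₁ + 2y₂ + 4y₃ + 2y₄ + 4y₅ + 2y₆ + 4y₇ + y₈] = 0.666667·(-95.83) = -63.8867.

-63.8867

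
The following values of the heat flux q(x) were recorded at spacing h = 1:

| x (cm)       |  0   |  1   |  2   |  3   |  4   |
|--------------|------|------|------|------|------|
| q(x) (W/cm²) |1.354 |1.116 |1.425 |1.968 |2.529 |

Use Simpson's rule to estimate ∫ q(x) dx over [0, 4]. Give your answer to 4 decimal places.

h = 1, n = 4.
(h/3)·[y₀ + 4y₁ + 2y₂ + 4y₃ + y₄] = 0.333333·(19.069) = 6.3563.

6.3563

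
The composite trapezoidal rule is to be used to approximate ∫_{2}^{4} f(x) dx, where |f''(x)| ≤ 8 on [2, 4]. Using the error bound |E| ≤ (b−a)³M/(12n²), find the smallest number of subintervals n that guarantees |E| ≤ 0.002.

Need 64/(12n²) ≤ 0.002.
n² ≥ 64/(12·0.002) = 2666.67 ⇒ n ≥ 51.6398, so the smallest n is 52.

52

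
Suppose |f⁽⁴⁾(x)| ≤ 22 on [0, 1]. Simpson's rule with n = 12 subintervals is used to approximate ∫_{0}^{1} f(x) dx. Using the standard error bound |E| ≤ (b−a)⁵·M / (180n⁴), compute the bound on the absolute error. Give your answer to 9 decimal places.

|E| ≤ (1)⁵·22 / (180·12⁴) = 22/3732480 = 0.000005894.

0.000005894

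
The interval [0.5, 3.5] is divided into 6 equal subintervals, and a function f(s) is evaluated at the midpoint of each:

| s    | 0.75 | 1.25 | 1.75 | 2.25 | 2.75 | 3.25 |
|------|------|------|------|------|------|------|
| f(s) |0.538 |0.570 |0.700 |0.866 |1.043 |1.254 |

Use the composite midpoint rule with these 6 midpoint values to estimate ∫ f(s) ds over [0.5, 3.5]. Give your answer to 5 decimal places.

h = 0.5, n = 6.
h·[y(m₁) + y(m₂) + y(m₃) + y(m₄) + y(m₅) + y(m₆)] = 0.5·(4.971) = 2.48550.

2.48550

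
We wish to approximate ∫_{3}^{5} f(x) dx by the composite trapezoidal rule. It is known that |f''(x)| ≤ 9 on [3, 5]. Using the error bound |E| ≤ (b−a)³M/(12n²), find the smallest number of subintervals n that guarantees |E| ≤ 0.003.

45

Need 72/(12n²) ≤ 0.003.
n² ≥ 72/(12·0.003) = 2000 ⇒ n ≥ 44.7214, so the smallest n is 45.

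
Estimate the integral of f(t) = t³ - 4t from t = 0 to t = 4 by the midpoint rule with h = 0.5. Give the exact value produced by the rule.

h = (4 − 0)/8 = 0.5.
Midpoints m₁,…,m₈ = 0.25, 0.75, 1.25, 1.75, 2.25, 2.75, 3.25, 3.75.
f(m₁)=-0.984375, f(m₂)=-2.578125, f(m₃)=-3.046875, f(m₄)=-1.640625, f(m₅)=2.390625, f(m₆)=9.796875, f(m₇)=21.328125, f(m₈)=37.734375.
h·[f(m₁) + f(m₂) + f(m₃) + f(m₄) + f(m₅) + f(m₆) + f(m₇) + f(m₈)] = 0.5·(63) = 31.5.

31.5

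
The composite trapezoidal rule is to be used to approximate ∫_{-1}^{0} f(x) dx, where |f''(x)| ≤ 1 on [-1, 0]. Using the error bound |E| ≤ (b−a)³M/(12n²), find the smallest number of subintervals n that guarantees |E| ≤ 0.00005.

41

Need 1/(12n²) ≤ 0.00005.
n² ≥ 1/(12·0.00005) = 1666.67 ⇒ n ≥ 40.8248, so the smallest n is 41.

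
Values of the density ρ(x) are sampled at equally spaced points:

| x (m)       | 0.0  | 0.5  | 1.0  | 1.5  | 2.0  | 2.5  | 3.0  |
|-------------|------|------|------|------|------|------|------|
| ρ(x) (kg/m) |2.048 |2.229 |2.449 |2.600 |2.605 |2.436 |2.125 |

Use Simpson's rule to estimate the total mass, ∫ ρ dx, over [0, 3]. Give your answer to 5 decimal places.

7.22350

h = 0.5, n = 6.
(h/3)·[y₀ + 4y₁ + 2y₂ + 4y₃ + 2y₄ + 4y₅ + y₆] = 0.166667·(43.341) = 7.22350.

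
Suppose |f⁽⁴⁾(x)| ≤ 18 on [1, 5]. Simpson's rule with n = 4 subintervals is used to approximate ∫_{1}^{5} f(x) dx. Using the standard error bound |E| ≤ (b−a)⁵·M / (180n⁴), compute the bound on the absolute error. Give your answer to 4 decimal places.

0.4000

|E| ≤ (4)⁵·18 / (180·4⁴) = 18432/46080 = 0.4000.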